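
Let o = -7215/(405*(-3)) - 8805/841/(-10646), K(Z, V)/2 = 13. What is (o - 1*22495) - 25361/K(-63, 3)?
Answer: -110609349464075/4713905079 ≈ -23464.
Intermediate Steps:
K(Z, V) = 26 (K(Z, V) = 2*13 = 26)
o = 4307243771/725216166 (o = -7215/(-1215) - 8805*1/841*(-1/10646) = -7215*(-1/1215) - 8805/841*(-1/10646) = 481/81 + 8805/8953286 = 4307243771/725216166 ≈ 5.9393)
(o - 1*22495) - 25361/K(-63, 3) = (4307243771/725216166 - 1*22495) - 25361/26 = (4307243771/725216166 - 22495) - 25361*1/26 = -16309430410399/725216166 - 25361/26 = -110609349464075/4713905079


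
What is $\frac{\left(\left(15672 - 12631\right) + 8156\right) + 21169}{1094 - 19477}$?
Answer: $- \frac{32366}{18383} \approx -1.7606$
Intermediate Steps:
$\frac{\left(\left(15672 - 12631\right) + 8156\right) + 21169}{1094 - 19477} = \frac{\left(3041 + 8156\right) + 21169}{-18383} = \left(11197 + 21169\right) \left(- \frac{1}{18383}\right) = 32366 \left(- \frac{1}{18383}\right) = - \frac{32366}{18383}$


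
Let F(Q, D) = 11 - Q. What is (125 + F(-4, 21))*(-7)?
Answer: -980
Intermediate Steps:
(125 + F(-4, 21))*(-7) = (125 + (11 - 1*(-4)))*(-7) = (125 + (11 + 4))*(-7) = (125 + 15)*(-7) = 140*(-7) = -980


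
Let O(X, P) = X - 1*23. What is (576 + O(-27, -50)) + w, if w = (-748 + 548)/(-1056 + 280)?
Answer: 51047/97 ≈ 526.26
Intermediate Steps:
O(X, P) = -23 + X (O(X, P) = X - 23 = -23 + X)
w = 25/97 (w = -200/(-776) = -200*(-1/776) = 25/97 ≈ 0.25773)
(576 + O(-27, -50)) + w = (576 + (-23 - 27)) + 25/97 = (576 - 50) + 25/97 = 526 + 25/97 = 51047/97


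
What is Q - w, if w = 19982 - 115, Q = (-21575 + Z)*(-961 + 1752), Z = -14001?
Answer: -28160483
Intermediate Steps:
Q = -28140616 (Q = (-21575 - 14001)*(-961 + 1752) = -35576*791 = -28140616)
w = 19867
Q - w = -28140616 - 1*19867 = -28140616 - 19867 = -28160483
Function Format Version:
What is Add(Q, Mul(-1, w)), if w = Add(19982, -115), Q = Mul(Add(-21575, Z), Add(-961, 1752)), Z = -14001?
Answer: -28160483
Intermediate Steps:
Q = -28140616 (Q = Mul(Add(-21575, -14001), Add(-961, 1752)) = Mul(-35576, 791) = -28140616)
w = 19867
Add(Q, Mul(-1, w)) = Add(-28140616, Mul(-1, 19867)) = Add(-28140616, -19867) = -28160483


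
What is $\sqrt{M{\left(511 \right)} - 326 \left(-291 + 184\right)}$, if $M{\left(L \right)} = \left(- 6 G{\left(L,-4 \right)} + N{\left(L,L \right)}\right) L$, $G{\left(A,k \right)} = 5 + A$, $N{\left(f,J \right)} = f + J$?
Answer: $2 i \sqrt{256233} \approx 1012.4 i$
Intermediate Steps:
$N{\left(f,J \right)} = J + f$
$M{\left(L \right)} = L \left(-30 - 4 L\right)$ ($M{\left(L \right)} = \left(- 6 \left(5 + L\right) + \left(L + L\right)\right) L = \left(\left(-30 - 6 L\right) + 2 L\right) L = \left(-30 - 4 L\right) L = L \left(-30 - 4 L\right)$)
$\sqrt{M{\left(511 \right)} - 326 \left(-291 + 184\right)} = \sqrt{2 \cdot 511 \left(-15 - 1022\right) - 326 \left(-291 + 184\right)} = \sqrt{2 \cdot 511 \left(-15 - 1022\right) - -34882} = \sqrt{2 \cdot 511 \left(-1037\right) + 34882} = \sqrt{-1059814 + 34882} = \sqrt{-1024932} = 2 i \sqrt{256233}$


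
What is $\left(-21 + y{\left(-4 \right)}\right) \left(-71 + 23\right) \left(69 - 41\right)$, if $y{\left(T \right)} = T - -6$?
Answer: $25536$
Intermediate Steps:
$y{\left(T \right)} = 6 + T$ ($y{\left(T \right)} = T + 6 = 6 + T$)
$\left(-21 + y{\left(-4 \right)}\right) \left(-71 + 23\right) \left(69 - 41\right) = \left(-21 + \left(6 - 4\right)\right) \left(-71 + 23\right) \left(69 - 41\right) = \left(-21 + 2\right) \left(\left(-48\right) 28\right) = \left(-19\right) \left(-1344\right) = 25536$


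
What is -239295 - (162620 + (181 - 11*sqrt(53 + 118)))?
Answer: -402096 + 33*sqrt(19) ≈ -4.0195e+5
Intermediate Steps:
-239295 - (162620 + (181 - 11*sqrt(53 + 118))) = -239295 - (162620 + (181 - 33*sqrt(19))) = -239295 - (162801 - 33*sqrt(19)) = -239295 + (-162801 + 33*sqrt(19)) = -402096 + 33*sqrt(19)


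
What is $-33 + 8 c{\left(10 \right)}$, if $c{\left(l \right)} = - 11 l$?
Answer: $-913$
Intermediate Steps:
$-33 + 8 c{\left(10 \right)} = -33 + 8 \left(\left(-11\right) 10\right) = -33 + 8 \left(-110\right) = -33 - 880 = -913$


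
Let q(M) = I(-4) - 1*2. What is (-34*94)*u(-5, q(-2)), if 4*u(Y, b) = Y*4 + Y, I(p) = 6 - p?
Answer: 19975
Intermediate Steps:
q(M) = 8 (q(M) = (6 - 1*(-4)) - 1*2 = (6 + 4) - 2 = 10 - 2 = 8)
u(Y, b) = 5*Y/4 (u(Y, b) = (Y*4 + Y)/4 = (4*Y + Y)/4 = (5*Y)/4 = 5*Y/4)
(-34*94)*u(-5, q(-2)) = (-34*94)*((5/4)*(-5)) = -3196*(-25/4) = 19975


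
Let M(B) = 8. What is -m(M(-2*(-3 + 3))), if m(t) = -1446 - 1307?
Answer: 2753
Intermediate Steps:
m(t) = -2753
-m(M(-2*(-3 + 3))) = -1*(-2753) = 2753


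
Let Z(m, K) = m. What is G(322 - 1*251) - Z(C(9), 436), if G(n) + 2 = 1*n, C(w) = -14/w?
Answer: 635/9 ≈ 70.556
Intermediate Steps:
G(n) = -2 + n (G(n) = -2 + 1*n = -2 + n)
G(322 - 1*251) - Z(C(9), 436) = (-2 + (322 - 1*251)) - (-14)/9 = (-2 + (322 - 251)) - (-14)/9 = (-2 + 71) - 1*(-14/9) = 69 + 14/9 = 635/9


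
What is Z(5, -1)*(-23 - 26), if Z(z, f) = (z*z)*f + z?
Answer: 980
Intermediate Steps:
Z(z, f) = z + f*z² (Z(z, f) = z²*f + z = f*z² + z = z + f*z²)
Z(5, -1)*(-23 - 26) = (5*(1 - 1*5))*(-23 - 26) = (5*(1 - 5))*(-49) = (5*(-4))*(-49) = -20*(-49) = 980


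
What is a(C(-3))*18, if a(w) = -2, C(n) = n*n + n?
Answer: -36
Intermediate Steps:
C(n) = n + n**2 (C(n) = n**2 + n = n + n**2)
a(C(-3))*18 = -2*18 = -36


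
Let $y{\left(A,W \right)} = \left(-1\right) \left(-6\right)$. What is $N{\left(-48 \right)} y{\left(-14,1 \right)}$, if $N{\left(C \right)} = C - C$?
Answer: $0$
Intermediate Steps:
$N{\left(C \right)} = 0$
$y{\left(A,W \right)} = 6$
$N{\left(-48 \right)} y{\left(-14,1 \right)} = 0 \cdot 6 = 0$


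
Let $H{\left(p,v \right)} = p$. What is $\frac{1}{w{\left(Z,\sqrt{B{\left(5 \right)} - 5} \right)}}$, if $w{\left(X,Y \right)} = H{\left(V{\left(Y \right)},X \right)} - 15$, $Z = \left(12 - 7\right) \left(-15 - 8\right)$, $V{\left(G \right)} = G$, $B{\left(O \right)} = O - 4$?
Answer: $- \frac{15}{229} - \frac{2 i}{229} \approx -0.065502 - 0.0087336 i$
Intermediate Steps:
$B{\left(O \right)} = -4 + O$ ($B{\left(O \right)} = O - 4 = -4 + O$)
$Z = -115$ ($Z = 5 \left(-23\right) = -115$)
$w{\left(X,Y \right)} = -15 + Y$ ($w{\left(X,Y \right)} = Y - 15 = -15 + Y$)
$\frac{1}{w{\left(Z,\sqrt{B{\left(5 \right)} - 5} \right)}} = \frac{1}{-15 + \sqrt{\left(-4 + 5\right) - 5}} = \frac{1}{-15 + \sqrt{1 - 5}} = \frac{1}{-15 + \sqrt{-4}} = \frac{1}{-15 + 2 i} = \frac{-15 - 2 i}{229}$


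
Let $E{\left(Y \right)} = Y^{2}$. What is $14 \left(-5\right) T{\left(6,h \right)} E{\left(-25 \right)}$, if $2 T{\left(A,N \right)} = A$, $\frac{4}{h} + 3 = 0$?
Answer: $-131250$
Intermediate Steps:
$h = - \frac{4}{3}$ ($h = \frac{4}{-3 + 0} = \frac{4}{-3} = 4 \left(- \frac{1}{3}\right) = - \frac{4}{3} \approx -1.3333$)
$T{\left(A,N \right)} = \frac{A}{2}$
$14 \left(-5\right) T{\left(6,h \right)} E{\left(-25 \right)} = 14 \left(-5\right) \frac{1}{2} \cdot 6 \left(-25\right)^{2} = \left(-70\right) 3 \cdot 625 = \left(-210\right) 625 = -131250$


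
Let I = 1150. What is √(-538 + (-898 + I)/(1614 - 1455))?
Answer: I*√1506790/53 ≈ 23.161*I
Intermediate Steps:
√(-538 + (-898 + I)/(1614 - 1455)) = √(-538 + (-898 + 1150)/(1614 - 1455)) = √(-538 + 252/159) = √(-538 + 252*(1/159)) = √(-538 + 84/53) = √(-28430/53) = I*√1506790/53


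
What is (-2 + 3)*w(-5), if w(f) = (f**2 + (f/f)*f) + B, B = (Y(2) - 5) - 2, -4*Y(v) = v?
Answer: 25/2 ≈ 12.500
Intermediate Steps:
Y(v) = -v/4
B = -15/2 (B = (-1/4*2 - 5) - 2 = (-1/2 - 5) - 2 = -11/2 - 2 = -15/2 ≈ -7.5000)
w(f) = -15/2 + f + f**2 (w(f) = (f**2 + (f/f)*f) - 15/2 = (f**2 + 1*f) - 15/2 = (f**2 + f) - 15/2 = (f + f**2) - 15/2 = -15/2 + f + f**2)
(-2 + 3)*w(-5) = (-2 + 3)*(-15/2 - 5 + (-5)**2) = 1*(-15/2 - 5 + 25) = 1*(25/2) = 25/2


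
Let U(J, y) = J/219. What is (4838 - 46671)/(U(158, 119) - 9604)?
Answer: 9161427/2103118 ≈ 4.3561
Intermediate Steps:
U(J, y) = J/219 (U(J, y) = J*(1/219) = J/219)
(4838 - 46671)/(U(158, 119) - 9604) = (4838 - 46671)/((1/219)*158 - 9604) = -41833/(158/219 - 9604) = -41833/(-2103118/219) = -41833*(-219/2103118) = 9161427/2103118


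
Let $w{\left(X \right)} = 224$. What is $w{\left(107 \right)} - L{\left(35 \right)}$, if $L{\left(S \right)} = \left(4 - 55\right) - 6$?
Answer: $281$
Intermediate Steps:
$L{\left(S \right)} = -57$ ($L{\left(S \right)} = -51 - 6 = -57$)
$w{\left(107 \right)} - L{\left(35 \right)} = 224 - -57 = 224 + 57 = 281$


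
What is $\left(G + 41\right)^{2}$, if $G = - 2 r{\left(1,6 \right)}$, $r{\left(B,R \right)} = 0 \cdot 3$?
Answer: $1681$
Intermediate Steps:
$r{\left(B,R \right)} = 0$
$G = 0$ ($G = \left(-2\right) 0 = 0$)
$\left(G + 41\right)^{2} = \left(0 + 41\right)^{2} = 41^{2} = 1681$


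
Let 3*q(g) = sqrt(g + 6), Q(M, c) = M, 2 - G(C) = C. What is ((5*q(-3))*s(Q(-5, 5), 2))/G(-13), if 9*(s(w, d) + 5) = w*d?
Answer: -55*sqrt(3)/81 ≈ -1.1761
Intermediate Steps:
G(C) = 2 - C
q(g) = sqrt(6 + g)/3 (q(g) = sqrt(g + 6)/3 = sqrt(6 + g)/3)
s(w, d) = -5 + d*w/9 (s(w, d) = -5 + (w*d)/9 = -5 + (d*w)/9 = -5 + d*w/9)
((5*q(-3))*s(Q(-5, 5), 2))/G(-13) = ((5*(sqrt(6 - 3)/3))*(-5 + (1/9)*2*(-5)))/(2 - 1*(-13)) = ((5*(sqrt(3)/3))*(-5 - 10/9))/(2 + 13) = ((5*sqrt(3)/3)*(-55/9))/15 = -275*sqrt(3)/27*(1/15) = -55*sqrt(3)/81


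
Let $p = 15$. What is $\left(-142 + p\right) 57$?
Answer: $-7239$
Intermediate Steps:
$\left(-142 + p\right) 57 = \left(-142 + 15\right) 57 = \left(-127\right) 57 = -7239$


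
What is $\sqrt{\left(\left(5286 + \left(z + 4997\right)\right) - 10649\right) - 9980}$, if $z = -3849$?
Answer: $i \sqrt{14195} \approx 119.14 i$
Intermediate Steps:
$\sqrt{\left(\left(5286 + \left(z + 4997\right)\right) - 10649\right) - 9980} = \sqrt{\left(\left(5286 + \left(-3849 + 4997\right)\right) - 10649\right) - 9980} = \sqrt{\left(\left(5286 + 1148\right) - 10649\right) - 9980} = \sqrt{\left(6434 - 10649\right) - 9980} = \sqrt{-4215 - 9980} = \sqrt{-14195} = i \sqrt{14195}$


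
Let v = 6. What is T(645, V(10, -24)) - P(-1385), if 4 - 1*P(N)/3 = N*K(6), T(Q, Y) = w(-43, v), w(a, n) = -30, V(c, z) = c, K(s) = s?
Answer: -24972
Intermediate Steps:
T(Q, Y) = -30
P(N) = 12 - 18*N (P(N) = 12 - 3*N*6 = 12 - 18*N)
T(645, V(10, -24)) - P(-1385) = -30 - (12 - 18*(-1385)) = -30 - (12 + 24930) = -30 - 1*24942 = -30 - 24942 = -24972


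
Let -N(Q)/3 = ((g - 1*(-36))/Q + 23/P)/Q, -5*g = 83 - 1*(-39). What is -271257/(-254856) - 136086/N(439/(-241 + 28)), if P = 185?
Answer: 19628890051328641/1155483280968 ≈ 16988.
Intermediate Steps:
g = -122/5 (g = -(83 - 1*(-39))/5 = -(83 + 39)/5 = -1/5*122 = -122/5 ≈ -24.400)
N(Q) = -3*(23/185 + 58/(5*Q))/Q (N(Q) = -3*((-122/5 - 1*(-36))/Q + 23/185)/Q = -3*((-122/5 + 36)/Q + 23*(1/185))/Q = -3*(58/(5*Q) + 23/185)/Q = -3*(23/185 + 58/(5*Q))/Q)
-271257/(-254856) - 136086/N(439/(-241 + 28)) = -271257/(-254856) - 136086*35653385/(3*(-2146 - 10097/(-241 + 28))*(-241 + 28)**2) = -271257*(-1/254856) - 136086*35653385/(136107*(-2146 - 10097/(-213))) = 12917/12136 - 136086*35653385/(136107*(-2146 - 10097*(-1)/213)) = 12917/12136 - 136086*35653385/(136107*(-2146 - 23*(-439/213))) = 12917/12136 - 136086*35653385/(136107*(-2146 + 10097/213)) = 12917/12136 - 136086/((3/185)*(45369/192721)*(-447001/213)) = 12917/12136 - 136086/(-285633639/35653385) = 12917/12136 - 136086*(-35653385/285633639) = 12917/12136 + 1617308850370/95211213 = 19628890051328641/1155483280968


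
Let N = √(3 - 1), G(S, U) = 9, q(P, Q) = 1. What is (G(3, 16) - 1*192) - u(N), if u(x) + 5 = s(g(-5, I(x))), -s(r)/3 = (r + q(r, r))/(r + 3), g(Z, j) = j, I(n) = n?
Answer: -1243/7 + 6*√2/7 ≈ -176.36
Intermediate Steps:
s(r) = -3*(1 + r)/(3 + r) (s(r) = -3*(r + 1)/(r + 3) = -3*(1 + r)/(3 + r))
N = √2 ≈ 1.4142
u(x) = -5 + 3*(-1 - x)/(3 + x)
(G(3, 16) - 1*192) - u(N) = (9 - 1*192) - 2*(-9 - 4*√2)/(3 + √2) = (9 - 192) - 2*(-9 - 4*√2)/(3 + √2) = -183 - 2*(-9 - 4*√2)/(3 + √2)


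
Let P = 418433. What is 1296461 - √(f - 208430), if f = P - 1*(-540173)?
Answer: 1296461 - 4*√46886 ≈ 1.2956e+6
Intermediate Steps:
f = 958606 (f = 418433 - 1*(-540173) = 418433 + 540173 = 958606)
1296461 - √(f - 208430) = 1296461 - √(958606 - 208430) = 1296461 - √750176 = 1296461 - 4*√46886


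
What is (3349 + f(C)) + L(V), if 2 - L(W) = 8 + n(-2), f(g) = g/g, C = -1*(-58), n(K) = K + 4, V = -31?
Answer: 3342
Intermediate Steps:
n(K) = 4 + K
C = 58
f(g) = 1
L(W) = -8 (L(W) = 2 - (8 + (4 - 2)) = 2 - (8 + 2) = 2 - 1*10 = 2 - 10 = -8)
(3349 + f(C)) + L(V) = (3349 + 1) - 8 = 3350 - 8 = 3342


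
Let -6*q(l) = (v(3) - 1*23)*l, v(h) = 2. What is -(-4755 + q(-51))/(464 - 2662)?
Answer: -9867/4396 ≈ -2.2445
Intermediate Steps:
q(l) = 7*l/2 (q(l) = -(2 - 1*23)*l/6 = -(2 - 23)*l/6 = -(-7)*l/2 = 7*l/2)
-(-4755 + q(-51))/(464 - 2662) = -(-4755 + (7/2)*(-51))/(464 - 2662) = -(-4755 - 357/2)/(-2198) = -(-9867)*(-1)/(2*2198) = -1*9867/4396 = -9867/4396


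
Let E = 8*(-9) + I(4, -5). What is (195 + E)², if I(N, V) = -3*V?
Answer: 19044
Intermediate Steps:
E = -57 (E = 8*(-9) - 3*(-5) = -72 + 15 = -57)
(195 + E)² = (195 - 57)² = 138² = 19044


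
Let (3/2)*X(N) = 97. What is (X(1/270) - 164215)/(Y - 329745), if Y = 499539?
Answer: -492451/509382 ≈ -0.96676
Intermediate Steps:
X(N) = 194/3 (X(N) = (⅔)*97 = 194/3)
(X(1/270) - 164215)/(Y - 329745) = (194/3 - 164215)/(499539 - 329745) = -492451/3/169794 = -492451/3*1/169794 = -492451/509382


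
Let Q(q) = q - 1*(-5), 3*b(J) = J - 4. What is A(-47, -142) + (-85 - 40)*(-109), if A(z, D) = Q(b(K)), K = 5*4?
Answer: 40906/3 ≈ 13635.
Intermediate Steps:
K = 20
b(J) = -4/3 + J/3 (b(J) = (J - 4)/3 = (-4 + J)/3 = -4/3 + J/3)
Q(q) = 5 + q (Q(q) = q + 5 = 5 + q)
A(z, D) = 31/3 (A(z, D) = 5 + (-4/3 + (⅓)*20) = 5 + (-4/3 + 20/3) = 5 + 16/3 = 31/3)
A(-47, -142) + (-85 - 40)*(-109) = 31/3 + (-85 - 40)*(-109) = 31/3 - 125*(-109) = 31/3 + 13625 = 40906/3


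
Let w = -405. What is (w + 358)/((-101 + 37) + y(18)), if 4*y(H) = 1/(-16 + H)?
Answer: 376/511 ≈ 0.73581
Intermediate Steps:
y(H) = 1/(4*(-16 + H))
(w + 358)/((-101 + 37) + y(18)) = (-405 + 358)/((-101 + 37) + 1/(4*(-16 + 18))) = -47/(-64 + (¼)/2) = -47/(-64 + (¼)*(½)) = -47/(-64 + ⅛) = -47/(-511/8) = -47*(-8/511) = 376/511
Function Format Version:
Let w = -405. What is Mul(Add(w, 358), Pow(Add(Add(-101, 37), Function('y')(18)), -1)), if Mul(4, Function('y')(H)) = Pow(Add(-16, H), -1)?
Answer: Rational(376, 511) ≈ 0.73581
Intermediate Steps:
Function('y')(H) = Mul(Rational(1, 4), Pow(Add(-16, H), -1))
Mul(Add(w, 358), Pow(Add(Add(-101, 37), Function('y')(18)), -1)) = Mul(Add(-405, 358), Pow(Add(Add(-101, 37), Mul(Rational(1, 4), Pow(Add(-16, 18), -1))), -1)) = Mul(-47, Pow(Add(-64, Mul(Rational(1, 4), Pow(2, -1))), -1)) = Mul(-47, Pow(Add(-64, Mul(Rational(1, 4), Rational(1, 2))), -1)) = Mul(-47, Pow(Add(-64, Rational(1, 8)), -1)) = Mul(-47, Pow(Rational(-511, 8), -1)) = Mul(-47, Rational(-8, 511)) = Rational(376, 511)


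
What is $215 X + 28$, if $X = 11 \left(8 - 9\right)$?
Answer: $-2337$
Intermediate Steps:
$X = -11$ ($X = 11 \left(-1\right) = -11$)
$215 X + 28 = 215 \left(-11\right) + 28 = -2365 + 28 = -2337$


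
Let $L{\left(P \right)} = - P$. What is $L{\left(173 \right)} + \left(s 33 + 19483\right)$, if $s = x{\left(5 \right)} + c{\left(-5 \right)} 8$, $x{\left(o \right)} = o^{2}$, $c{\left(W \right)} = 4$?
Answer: $21191$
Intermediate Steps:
$s = 57$ ($s = 5^{2} + 4 \cdot 8 = 25 + 32 = 57$)
$L{\left(173 \right)} + \left(s 33 + 19483\right) = \left(-1\right) 173 + \left(57 \cdot 33 + 19483\right) = -173 + \left(1881 + 19483\right) = -173 + 21364 = 21191$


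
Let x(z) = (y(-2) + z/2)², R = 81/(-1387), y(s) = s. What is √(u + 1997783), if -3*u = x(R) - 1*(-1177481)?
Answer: √12352812860109/2774 ≈ 1267.0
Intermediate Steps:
R = -81/1387 (R = 81*(-1/1387) = -81/1387 ≈ -0.058399)
x(z) = (-2 + z/2)²
u = -3020279156399/7695076 (u = -((-4 - 81/1387)²/4 - 1*(-1177481))/3 = -((-5629/1387)²/4 + 1177481)/3 = -((¼)*(31685641/1923769) + 1177481)/3 = -(31685641/7695076 + 1177481)/3 = -⅓*9060837469197/7695076 = -3020279156399/7695076 ≈ -3.9250e+5)
√(u + 1997783) = √(-3020279156399/7695076 + 1997783) = √(12352812860109/7695076) = √12352812860109/2774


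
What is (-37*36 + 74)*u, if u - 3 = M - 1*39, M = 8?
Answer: 35224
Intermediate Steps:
u = -28 (u = 3 + (8 - 1*39) = 3 + (8 - 39) = 3 - 31 = -28)
(-37*36 + 74)*u = (-37*36 + 74)*(-28) = (-1332 + 74)*(-28) = -1258*(-28) = 35224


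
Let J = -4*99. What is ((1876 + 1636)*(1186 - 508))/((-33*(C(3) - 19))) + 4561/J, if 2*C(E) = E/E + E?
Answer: 28496095/6732 ≈ 4232.9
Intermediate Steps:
C(E) = ½ + E/2 (C(E) = (E/E + E)/2 = (1 + E)/2 = ½ + E/2)
J = -396
((1876 + 1636)*(1186 - 508))/((-33*(C(3) - 19))) + 4561/J = ((1876 + 1636)*(1186 - 508))/((-33*((½ + (½)*3) - 19))) + 4561/(-396) = (3512*678)/((-33*((½ + 3/2) - 19))) + 4561*(-1/396) = 2381136/((-33*(2 - 19))) - 4561/396 = 2381136/((-33*(-17))) - 4561/396 = 2381136/561 - 4561/396 = 2381136*(1/561) - 4561/396 = 793712/187 - 4561/396 = 28496095/6732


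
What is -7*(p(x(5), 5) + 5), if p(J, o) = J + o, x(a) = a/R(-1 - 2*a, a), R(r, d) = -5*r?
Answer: -777/11 ≈ -70.636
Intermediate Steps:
x(a) = a/(5 + 10*a) (x(a) = a/((-5*(-1 - 2*a))) = a/(5 + 10*a))
-7*(p(x(5), 5) + 5) = -7*(((1/5)*5/(1 + 2*5) + 5) + 5) = -7*(((1/5)*5/(1 + 10) + 5) + 5) = -7*(((1/5)*5/11 + 5) + 5) = -7*(((1/5)*5*(1/11) + 5) + 5) = -7*((1/11 + 5) + 5) = -7*(56/11 + 5) = -7*111/11 = -777/11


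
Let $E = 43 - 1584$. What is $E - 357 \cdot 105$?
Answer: $-39026$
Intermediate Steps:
$E = -1541$ ($E = 43 - 1584 = -1541$)
$E - 357 \cdot 105 = -1541 - 357 \cdot 105 = -1541 - 37485 = -39026$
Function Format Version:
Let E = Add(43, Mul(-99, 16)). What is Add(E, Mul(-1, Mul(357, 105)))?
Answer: -39026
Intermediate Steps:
E = -1541 (E = Add(43, -1584) = -1541)
Add(E, Mul(-1, Mul(357, 105))) = Add(-1541, Mul(-1, Mul(357, 105))) = Add(-1541, Mul(-1, 37485)) = Add(-1541, -37485) = -39026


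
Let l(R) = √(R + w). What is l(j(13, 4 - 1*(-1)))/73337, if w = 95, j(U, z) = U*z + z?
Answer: √165/73337 ≈ 0.00017515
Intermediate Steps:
j(U, z) = z + U*z
l(R) = √(95 + R) (l(R) = √(R + 95) = √(95 + R))
l(j(13, 4 - 1*(-1)))/73337 = √(95 + (4 - 1*(-1))*(1 + 13))/73337 = √(95 + (4 + 1)*14)*(1/73337) = √(95 + 5*14)*(1/73337) = √(95 + 70)*(1/73337) = √165*(1/73337) = √165/73337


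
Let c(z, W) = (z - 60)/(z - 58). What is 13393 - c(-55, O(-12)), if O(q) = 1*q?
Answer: 1513294/113 ≈ 13392.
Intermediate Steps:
O(q) = q
c(z, W) = (-60 + z)/(-58 + z)
13393 - c(-55, O(-12)) = 13393 - (-60 - 55)/(-58 - 55) = 13393 - (-115)/(-113) = 13393 - (-1)*(-115)/113 = 13393 - 1*115/113 = 13393 - 115/113 = 1513294/113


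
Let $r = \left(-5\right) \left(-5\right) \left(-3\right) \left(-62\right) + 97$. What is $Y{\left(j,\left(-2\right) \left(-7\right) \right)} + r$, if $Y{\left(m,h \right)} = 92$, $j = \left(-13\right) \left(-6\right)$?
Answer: $4839$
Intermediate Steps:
$j = 78$
$r = 4747$ ($r = 25 \left(-3\right) \left(-62\right) + 97 = \left(-75\right) \left(-62\right) + 97 = 4650 + 97 = 4747$)
$Y{\left(j,\left(-2\right) \left(-7\right) \right)} + r = 92 + 4747 = 4839$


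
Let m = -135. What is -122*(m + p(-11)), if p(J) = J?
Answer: 17812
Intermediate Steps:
-122*(m + p(-11)) = -122*(-135 - 11) = -122*(-146) = 17812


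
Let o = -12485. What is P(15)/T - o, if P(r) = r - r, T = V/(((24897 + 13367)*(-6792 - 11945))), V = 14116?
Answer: 12485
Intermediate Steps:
T = -3529/179238142 (T = 14116/(((24897 + 13367)*(-6792 - 11945))) = 14116/((38264*(-18737))) = 14116/(-716952568) = 14116*(-1/716952568) = -3529/179238142 ≈ -1.9689e-5)
P(r) = 0
P(15)/T - o = 0/(-3529/179238142) - 1*(-12485) = 0*(-179238142/3529) + 12485 = 0 + 12485 = 12485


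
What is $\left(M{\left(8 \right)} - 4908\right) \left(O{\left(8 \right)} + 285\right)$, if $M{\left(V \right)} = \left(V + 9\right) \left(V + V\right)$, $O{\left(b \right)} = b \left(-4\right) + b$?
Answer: $-1209996$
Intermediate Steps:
$O{\left(b \right)} = - 3 b$ ($O{\left(b \right)} = - 4 b + b = - 3 b$)
$M{\left(V \right)} = 2 V \left(9 + V\right)$ ($M{\left(V \right)} = \left(9 + V\right) 2 V = 2 V \left(9 + V\right)$)
$\left(M{\left(8 \right)} - 4908\right) \left(O{\left(8 \right)} + 285\right) = \left(2 \cdot 8 \left(9 + 8\right) - 4908\right) \left(\left(-3\right) 8 + 285\right) = \left(2 \cdot 8 \cdot 17 - 4908\right) \left(-24 + 285\right) = \left(272 - 4908\right) 261 = \left(-4636\right) 261 = -1209996$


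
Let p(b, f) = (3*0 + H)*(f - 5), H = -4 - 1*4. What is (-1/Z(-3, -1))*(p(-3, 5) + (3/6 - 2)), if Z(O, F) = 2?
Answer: ¾ ≈ 0.75000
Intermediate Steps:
H = -8 (H = -4 - 4 = -8)
p(b, f) = 40 - 8*f (p(b, f) = (3*0 - 8)*(f - 5) = (0 - 8)*(-5 + f) = -8*(-5 + f) = 40 - 8*f)
(-1/Z(-3, -1))*(p(-3, 5) + (3/6 - 2)) = (-1/2)*((40 - 8*5) + (3/6 - 2)) = (-1*½)*((40 - 40) + (3*(⅙) - 2)) = -(0 + (½ - 2))/2 = -(0 - 3/2)/2 = -½*(-3/2) = ¾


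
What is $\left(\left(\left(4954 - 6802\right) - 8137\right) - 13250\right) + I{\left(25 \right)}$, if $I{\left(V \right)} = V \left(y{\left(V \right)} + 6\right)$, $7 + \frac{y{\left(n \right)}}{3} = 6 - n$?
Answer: $-25035$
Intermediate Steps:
$y{\left(n \right)} = -3 - 3 n$ ($y{\left(n \right)} = -21 + 3 \left(6 - n\right) = -21 - \left(-18 + 3 n\right) = -3 - 3 n$)
$I{\left(V \right)} = V \left(3 - 3 V\right)$ ($I{\left(V \right)} = V \left(\left(-3 - 3 V\right) + 6\right) = V \left(3 - 3 V\right)$)
$\left(\left(\left(4954 - 6802\right) - 8137\right) - 13250\right) + I{\left(25 \right)} = \left(\left(\left(4954 - 6802\right) - 8137\right) - 13250\right) + 3 \cdot 25 \left(1 - 25\right) = \left(\left(-1848 - 8137\right) - 13250\right) + 3 \cdot 25 \left(1 - 25\right) = \left(-9985 - 13250\right) + 3 \cdot 25 \left(-24\right) = -23235 - 1800 = -25035$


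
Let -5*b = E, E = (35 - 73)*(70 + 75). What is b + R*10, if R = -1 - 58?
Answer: 512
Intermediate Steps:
R = -59
E = -5510 (E = -38*145 = -5510)
b = 1102 (b = -⅕*(-5510) = 1102)
b + R*10 = 1102 - 59*10 = 1102 - 590 = 512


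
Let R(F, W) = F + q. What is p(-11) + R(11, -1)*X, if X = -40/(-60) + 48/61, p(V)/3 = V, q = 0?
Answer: -3113/183 ≈ -17.011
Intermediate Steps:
p(V) = 3*V
X = 266/183 (X = -40*(-1/60) + 48*(1/61) = ⅔ + 48/61 = 266/183 ≈ 1.4536)
R(F, W) = F (R(F, W) = F + 0 = F)
p(-11) + R(11, -1)*X = 3*(-11) + 11*(266/183) = -33 + 2926/183 = -3113/183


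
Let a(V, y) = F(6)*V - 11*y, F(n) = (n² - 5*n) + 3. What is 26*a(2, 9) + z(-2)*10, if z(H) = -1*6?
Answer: -2166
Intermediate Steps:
z(H) = -6
F(n) = 3 + n² - 5*n
a(V, y) = -11*y + 9*V (a(V, y) = (3 + 6² - 5*6)*V - 11*y = (3 + 36 - 30)*V - 11*y = 9*V - 11*y = -11*y + 9*V)
26*a(2, 9) + z(-2)*10 = 26*(-11*9 + 9*2) - 6*10 = 26*(-99 + 18) - 60 = 26*(-81) - 60 = -2106 - 60 = -2166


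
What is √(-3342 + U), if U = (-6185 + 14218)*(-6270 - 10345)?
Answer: 13*I*√789773 ≈ 11553.0*I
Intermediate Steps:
U = -133468295 (U = 8033*(-16615) = -133468295)
√(-3342 + U) = √(-3342 - 133468295) = √(-133471637) = 13*I*√789773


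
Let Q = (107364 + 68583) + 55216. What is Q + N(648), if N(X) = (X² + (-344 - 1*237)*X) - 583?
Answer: 273996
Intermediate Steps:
N(X) = -583 + X² - 581*X (N(X) = (X² + (-344 - 237)*X) - 583 = (X² - 581*X) - 583 = -583 + X² - 581*X)
Q = 231163 (Q = 175947 + 55216 = 231163)
Q + N(648) = 231163 + (-583 + 648² - 581*648) = 231163 + (-583 + 419904 - 376488) = 231163 + 42833 = 273996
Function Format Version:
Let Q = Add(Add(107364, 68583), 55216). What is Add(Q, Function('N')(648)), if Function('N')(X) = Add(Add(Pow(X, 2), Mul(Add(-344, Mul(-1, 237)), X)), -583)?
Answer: 273996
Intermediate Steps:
Function('N')(X) = Add(-583, Pow(X, 2), Mul(-581, X)) (Function('N')(X) = Add(Add(Pow(X, 2), Mul(Add(-344, -237), X)), -583) = Add(Add(Pow(X, 2), Mul(-581, X)), -583) = Add(-583, Pow(X, 2), Mul(-581, X)))
Q = 231163 (Q = Add(175947, 55216) = 231163)
Add(Q, Function('N')(648)) = Add(231163, Add(-583, Pow(648, 2), Mul(-581, 648))) = Add(231163, Add(-583, 419904, -376488)) = Add(231163, 42833) = 273996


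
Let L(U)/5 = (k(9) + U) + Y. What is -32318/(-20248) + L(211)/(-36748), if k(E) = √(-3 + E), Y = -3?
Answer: 145820493/93009188 - 5*√6/36748 ≈ 1.5675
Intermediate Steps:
L(U) = -15 + 5*U + 5*√6 (L(U) = 5*((√(-3 + 9) + U) - 3) = 5*((√6 + U) - 3) = 5*((U + √6) - 3) = 5*(-3 + U + √6) = -15 + 5*U + 5*√6)
-32318/(-20248) + L(211)/(-36748) = -32318/(-20248) + (-15 + 5*211 + 5*√6)/(-36748) = -32318*(-1/20248) + (-15 + 1055 + 5*√6)*(-1/36748) = 16159/10124 + (1040 + 5*√6)*(-1/36748) = 16159/10124 + (-260/9187 - 5*√6/36748) = 145820493/93009188 - 5*√6/36748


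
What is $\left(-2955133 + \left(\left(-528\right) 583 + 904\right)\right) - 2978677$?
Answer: $-6240730$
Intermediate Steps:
$\left(-2955133 + \left(\left(-528\right) 583 + 904\right)\right) - 2978677 = \left(-2955133 + \left(-307824 + 904\right)\right) - 2978677 = \left(-2955133 - 306920\right) - 2978677 = -3262053 - 2978677 = -6240730$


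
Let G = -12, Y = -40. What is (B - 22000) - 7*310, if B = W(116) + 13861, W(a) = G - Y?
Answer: -10281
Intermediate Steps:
W(a) = 28 (W(a) = -12 - 1*(-40) = -12 + 40 = 28)
B = 13889 (B = 28 + 13861 = 13889)
(B - 22000) - 7*310 = (13889 - 22000) - 7*310 = -8111 - 2170 = -10281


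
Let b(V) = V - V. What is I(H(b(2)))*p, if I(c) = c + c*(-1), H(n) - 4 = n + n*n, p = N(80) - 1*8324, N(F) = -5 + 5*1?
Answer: 0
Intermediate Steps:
N(F) = 0 (N(F) = -5 + 5 = 0)
b(V) = 0
p = -8324 (p = 0 - 1*8324 = 0 - 8324 = -8324)
H(n) = 4 + n + n**2 (H(n) = 4 + (n + n*n) = 4 + (n + n**2) = 4 + n + n**2)
I(c) = 0 (I(c) = c - c = 0)
I(H(b(2)))*p = 0*(-8324) = 0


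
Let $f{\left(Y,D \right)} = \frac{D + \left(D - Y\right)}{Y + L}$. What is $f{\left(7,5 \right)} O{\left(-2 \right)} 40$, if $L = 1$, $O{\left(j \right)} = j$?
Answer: $-30$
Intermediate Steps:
$f{\left(Y,D \right)} = \frac{- Y + 2 D}{1 + Y}$ ($f{\left(Y,D \right)} = \frac{D + \left(D - Y\right)}{Y + 1} = \frac{- Y + 2 D}{1 + Y}$)
$f{\left(7,5 \right)} O{\left(-2 \right)} 40 = \frac{\left(-1\right) 7 + 2 \cdot 5}{1 + 7} \left(-2\right) 40 = \frac{-7 + 10}{8} \left(-2\right) 40 = \frac{1}{8} \cdot 3 \left(-2\right) 40 = \frac{3}{8} \left(-2\right) 40 = \left(- \frac{3}{4}\right) 40 = -30$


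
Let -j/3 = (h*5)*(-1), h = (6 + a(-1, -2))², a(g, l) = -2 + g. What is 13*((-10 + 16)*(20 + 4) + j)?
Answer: 3627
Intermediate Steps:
h = 9 (h = (6 + (-2 - 1))² = (6 - 3)² = 3² = 9)
j = 135 (j = -3*9*5*(-1) = -135*(-1) = -3*(-45) = 135)
13*((-10 + 16)*(20 + 4) + j) = 13*((-10 + 16)*(20 + 4) + 135) = 13*(6*24 + 135) = 13*(144 + 135) = 13*279 = 3627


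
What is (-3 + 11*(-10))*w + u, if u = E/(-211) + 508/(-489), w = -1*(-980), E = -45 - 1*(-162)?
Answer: -11426206861/103179 ≈ -1.1074e+5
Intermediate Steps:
E = 117 (E = -45 + 162 = 117)
w = 980
u = -164401/103179 (u = 117/(-211) + 508/(-489) = 117*(-1/211) + 508*(-1/489) = -117/211 - 508/489 = -164401/103179 ≈ -1.5934)
(-3 + 11*(-10))*w + u = (-3 + 11*(-10))*980 - 164401/103179 = (-3 - 110)*980 - 164401/103179 = -113*980 - 164401/103179 = -110740 - 164401/103179 = -11426206861/103179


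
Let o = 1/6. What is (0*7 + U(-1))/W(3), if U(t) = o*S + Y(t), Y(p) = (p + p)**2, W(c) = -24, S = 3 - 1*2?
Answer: -25/144 ≈ -0.17361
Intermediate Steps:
S = 1 (S = 3 - 2 = 1)
o = 1/6 ≈ 0.16667
Y(p) = 4*p**2 (Y(p) = (2*p)**2 = 4*p**2)
U(t) = 1/6 + 4*t**2 (U(t) = (1/6)*1 + 4*t**2 = 1/6 + 4*t**2)
(0*7 + U(-1))/W(3) = (0*7 + (1/6 + 4*(-1)**2))/(-24) = (0 + (1/6 + 4*1))*(-1/24) = (0 + (1/6 + 4))*(-1/24) = (0 + 25/6)*(-1/24) = (25/6)*(-1/24) = -25/144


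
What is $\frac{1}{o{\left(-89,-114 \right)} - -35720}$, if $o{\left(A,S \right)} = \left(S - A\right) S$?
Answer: $\frac{1}{38570} \approx 2.5927 \cdot 10^{-5}$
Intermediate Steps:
$o{\left(A,S \right)} = S \left(S - A\right)$
$\frac{1}{o{\left(-89,-114 \right)} - -35720} = \frac{1}{- 114 \left(-114 - -89\right) - -35720} = \frac{1}{- 114 \left(-114 + 89\right) + 35720} = \frac{1}{\left(-114\right) \left(-25\right) + 35720} = \frac{1}{2850 + 35720} = \frac{1}{38570}$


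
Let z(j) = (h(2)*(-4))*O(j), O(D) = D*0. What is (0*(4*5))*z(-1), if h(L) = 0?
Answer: 0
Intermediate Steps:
O(D) = 0
z(j) = 0 (z(j) = (0*(-4))*0 = 0*0 = 0)
(0*(4*5))*z(-1) = (0*(4*5))*0 = (0*20)*0 = 0*0 = 0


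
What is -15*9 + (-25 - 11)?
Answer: -171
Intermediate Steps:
-15*9 + (-25 - 11) = -135 - 36 = -171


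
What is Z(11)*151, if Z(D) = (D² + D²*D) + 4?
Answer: 219856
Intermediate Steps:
Z(D) = 4 + D² + D³ (Z(D) = (D² + D³) + 4 = 4 + D² + D³)
Z(11)*151 = (4 + 11² + 11³)*151 = (4 + 121 + 1331)*151 = 1456*151 = 219856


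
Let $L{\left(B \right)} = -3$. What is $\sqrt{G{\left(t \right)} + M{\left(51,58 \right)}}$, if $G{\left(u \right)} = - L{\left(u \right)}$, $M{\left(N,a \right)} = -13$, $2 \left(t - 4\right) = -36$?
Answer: $i \sqrt{10} \approx 3.1623 i$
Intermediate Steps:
$t = -14$ ($t = 4 + \frac{1}{2} \left(-36\right) = 4 - 18 = -14$)
$G{\left(u \right)} = 3$ ($G{\left(u \right)} = \left(-1\right) \left(-3\right) = 3$)
$\sqrt{G{\left(t \right)} + M{\left(51,58 \right)}} = \sqrt{3 - 13} = \sqrt{-10} = i \sqrt{10}$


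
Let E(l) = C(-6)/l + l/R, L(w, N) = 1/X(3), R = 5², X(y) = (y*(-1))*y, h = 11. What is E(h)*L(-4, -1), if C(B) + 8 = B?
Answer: 229/2475 ≈ 0.092525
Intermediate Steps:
C(B) = -8 + B
X(y) = -y² (X(y) = (-y)*y = -y²)
R = 25
L(w, N) = -⅑ (L(w, N) = 1/(-1*3²) = 1/(-1*9) = 1/(-9) = -⅑)
E(l) = -14/l + l/25 (E(l) = (-8 - 6)/l + l/25 = -14/l + l*(1/25) = -14/l + l/25)
E(h)*L(-4, -1) = (-14/11 + (1/25)*11)*(-⅑) = (-14*1/11 + 11/25)*(-⅑) = (-14/11 + 11/25)*(-⅑) = -229/275*(-⅑) = 229/2475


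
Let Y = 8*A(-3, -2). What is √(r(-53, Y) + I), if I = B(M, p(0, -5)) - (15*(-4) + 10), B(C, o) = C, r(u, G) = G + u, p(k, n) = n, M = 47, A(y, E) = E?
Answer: 2*√7 ≈ 5.2915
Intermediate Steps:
Y = -16 (Y = 8*(-2) = -16)
I = 97 (I = 47 - (15*(-4) + 10) = 47 - (-60 + 10) = 47 - 1*(-50) = 47 + 50 = 97)
√(r(-53, Y) + I) = √((-16 - 53) + 97) = √(-69 + 97) = √28 = 2*√7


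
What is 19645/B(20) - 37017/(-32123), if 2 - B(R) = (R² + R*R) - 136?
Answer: -606551081/21265426 ≈ -28.523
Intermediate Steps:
B(R) = 138 - 2*R² (B(R) = 2 - ((R² + R*R) - 136) = 2 - ((R² + R²) - 136) = 2 - (2*R² - 136) = 2 - (-136 + 2*R²) = 2 + (136 - 2*R²) = 138 - 2*R²)
19645/B(20) - 37017/(-32123) = 19645/(138 - 2*20²) - 37017/(-32123) = 19645/(138 - 2*400) - 37017*(-1/32123) = 19645/(138 - 800) + 37017/32123 = 19645/(-662) + 37017/32123 = 19645*(-1/662) + 37017/32123 = -19645/662 + 37017/32123 = -606551081/21265426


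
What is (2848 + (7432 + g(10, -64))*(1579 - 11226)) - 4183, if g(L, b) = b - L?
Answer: -70983961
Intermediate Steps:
(2848 + (7432 + g(10, -64))*(1579 - 11226)) - 4183 = (2848 + (7432 + (-64 - 1*10))*(1579 - 11226)) - 4183 = (2848 + (7432 + (-64 - 10))*(-9647)) - 4183 = (2848 + (7432 - 74)*(-9647)) - 4183 = (2848 + 7358*(-9647)) - 4183 = (2848 - 70982626) - 4183 = -70979778 - 4183 = -70983961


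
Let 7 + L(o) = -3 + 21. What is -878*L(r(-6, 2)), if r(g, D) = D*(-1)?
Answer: -9658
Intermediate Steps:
r(g, D) = -D
L(o) = 11 (L(o) = -7 + (-3 + 21) = -7 + 18 = 11)
-878*L(r(-6, 2)) = -878*11 = -9658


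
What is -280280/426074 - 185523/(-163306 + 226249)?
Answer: -1464972587/406339027 ≈ -3.6053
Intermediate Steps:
-280280/426074 - 185523/(-163306 + 226249) = -280280*1/426074 - 185523/62943 = -12740/19367 - 185523*1/62943 = -12740/19367 - 61841/20981 = -1464972587/406339027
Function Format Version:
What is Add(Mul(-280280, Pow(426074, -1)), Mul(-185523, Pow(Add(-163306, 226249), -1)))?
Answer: Rational(-1464972587, 406339027) ≈ -3.6053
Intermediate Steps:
Add(Mul(-280280, Pow(426074, -1)), Mul(-185523, Pow(Add(-163306, 226249), -1))) = Add(Mul(-280280, Rational(1, 426074)), Mul(-185523, Pow(62943, -1))) = Add(Rational(-12740, 19367), Mul(-185523, Rational(1, 62943))) = Add(Rational(-12740, 19367), Rational(-61841, 20981)) = Rational(-1464972587, 406339027)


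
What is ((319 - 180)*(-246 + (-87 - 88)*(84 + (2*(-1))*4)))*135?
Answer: -254190690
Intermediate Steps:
((319 - 180)*(-246 + (-87 - 88)*(84 + (2*(-1))*4)))*135 = (139*(-246 - 175*(84 - 2*4)))*135 = (139*(-246 - 175*(84 - 8)))*135 = (139*(-246 - 175*76))*135 = (139*(-246 - 13300))*135 = (139*(-13546))*135 = -1882894*135 = -254190690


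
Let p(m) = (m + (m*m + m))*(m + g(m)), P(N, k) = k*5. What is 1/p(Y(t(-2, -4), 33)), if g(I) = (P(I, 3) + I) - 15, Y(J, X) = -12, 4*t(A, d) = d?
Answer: -1/2880 ≈ -0.00034722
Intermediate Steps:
P(N, k) = 5*k
t(A, d) = d/4
g(I) = I (g(I) = (5*3 + I) - 15 = (15 + I) - 15 = I)
p(m) = 2*m*(m**2 + 2*m) (p(m) = (m + (m*m + m))*(m + m) = (m + (m**2 + m))*(2*m) = (m + (m + m**2))*(2*m) = (m**2 + 2*m)*(2*m) = 2*m*(m**2 + 2*m))
1/p(Y(t(-2, -4), 33)) = 1/(2*(-12)**2*(2 - 12)) = 1/(2*144*(-10)) = 1/(-2880) = -1/2880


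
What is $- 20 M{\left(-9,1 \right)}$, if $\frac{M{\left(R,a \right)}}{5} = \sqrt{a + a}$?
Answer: $- 100 \sqrt{2} \approx -141.42$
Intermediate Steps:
$M{\left(R,a \right)} = 5 \sqrt{2} \sqrt{a}$ ($M{\left(R,a \right)} = 5 \sqrt{a + a} = 5 \sqrt{2 a} = 5 \sqrt{2} \sqrt{a}$)
$- 20 M{\left(-9,1 \right)} = - 20 \cdot 5 \sqrt{2} \sqrt{1} = - 20 \cdot 5 \sqrt{2} \cdot 1 = - 20 \cdot 5 \sqrt{2} = - 100 \sqrt{2}$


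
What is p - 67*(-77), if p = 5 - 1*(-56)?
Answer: 5220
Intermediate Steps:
p = 61 (p = 5 + 56 = 61)
p - 67*(-77) = 61 - 67*(-77) = 61 + 5159 = 5220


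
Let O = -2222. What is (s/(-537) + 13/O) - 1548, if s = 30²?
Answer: -616367351/397738 ≈ -1549.7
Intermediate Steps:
s = 900
(s/(-537) + 13/O) - 1548 = (900/(-537) + 13/(-2222)) - 1548 = (900*(-1/537) + 13*(-1/2222)) - 1548 = (-300/179 - 13/2222) - 1548 = -668927/397738 - 1548 = -616367351/397738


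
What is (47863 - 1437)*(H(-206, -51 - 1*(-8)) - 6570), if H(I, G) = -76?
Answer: -308547196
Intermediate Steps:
(47863 - 1437)*(H(-206, -51 - 1*(-8)) - 6570) = (47863 - 1437)*(-76 - 6570) = 46426*(-6646) = -308547196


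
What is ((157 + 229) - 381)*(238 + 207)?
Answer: 2225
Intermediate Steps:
((157 + 229) - 381)*(238 + 207) = (386 - 381)*445 = 5*445 = 2225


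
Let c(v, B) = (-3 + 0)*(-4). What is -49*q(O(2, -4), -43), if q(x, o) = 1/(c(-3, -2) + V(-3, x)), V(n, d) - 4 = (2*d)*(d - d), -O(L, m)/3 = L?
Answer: -49/16 ≈ -3.0625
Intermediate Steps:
O(L, m) = -3*L
V(n, d) = 4 (V(n, d) = 4 + (2*d)*(d - d) = 4 + (2*d)*0 = 4 + 0 = 4)
c(v, B) = 12 (c(v, B) = -3*(-4) = 12)
q(x, o) = 1/16 (q(x, o) = 1/(12 + 4) = 1/16)
-49*q(O(2, -4), -43) = -49*1/16 = -49/16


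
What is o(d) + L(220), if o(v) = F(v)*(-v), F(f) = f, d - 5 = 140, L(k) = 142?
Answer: -20883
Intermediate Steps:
d = 145 (d = 5 + 140 = 145)
o(v) = -v² (o(v) = v*(-v) = -v²)
o(d) + L(220) = -1*145² + 142 = -1*21025 + 142 = -21025 + 142 = -20883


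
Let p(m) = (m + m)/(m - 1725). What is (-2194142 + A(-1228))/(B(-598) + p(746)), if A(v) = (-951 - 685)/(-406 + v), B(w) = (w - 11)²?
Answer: -1754968318884/296645352719 ≈ -5.9160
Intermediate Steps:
p(m) = 2*m/(-1725 + m) (p(m) = (2*m)/(-1725 + m) = 2*m/(-1725 + m))
B(w) = (-11 + w)²
A(v) = -1636/(-406 + v)
(-2194142 + A(-1228))/(B(-598) + p(746)) = (-2194142 - 1636/(-406 - 1228))/((-11 - 598)² + 2*746/(-1725 + 746)) = (-2194142 - 1636/(-1634))/((-609)² + 2*746/(-979)) = (-2194142 - 1636*(-1/1634))/(370881 + 2*746*(-1/979)) = (-2194142 + 818/817)/(370881 - 1492/979) = -1792613196/(817*363091007/979) = -1792613196/817*979/363091007 = -1754968318884/296645352719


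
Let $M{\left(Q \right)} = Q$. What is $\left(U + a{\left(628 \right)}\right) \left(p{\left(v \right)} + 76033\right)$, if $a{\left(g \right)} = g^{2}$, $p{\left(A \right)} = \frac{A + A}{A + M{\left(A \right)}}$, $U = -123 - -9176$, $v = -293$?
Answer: $30674928858$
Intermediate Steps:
$U = 9053$ ($U = -123 + 9176 = 9053$)
$p{\left(A \right)} = 1$ ($p{\left(A \right)} = \frac{A + A}{A + A} = \frac{2 A}{2 A} = 2 A \frac{1}{2 A} = 1$)
$\left(U + a{\left(628 \right)}\right) \left(p{\left(v \right)} + 76033\right) = \left(9053 + 628^{2}\right) \left(1 + 76033\right) = \left(9053 + 394384\right) 76034 = 403437 \cdot 76034 = 30674928858$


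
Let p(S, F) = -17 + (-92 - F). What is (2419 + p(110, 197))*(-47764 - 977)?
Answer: -102989733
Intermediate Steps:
p(S, F) = -109 - F
(2419 + p(110, 197))*(-47764 - 977) = (2419 + (-109 - 1*197))*(-47764 - 977) = (2419 + (-109 - 197))*(-48741) = (2419 - 306)*(-48741) = 2113*(-48741) = -102989733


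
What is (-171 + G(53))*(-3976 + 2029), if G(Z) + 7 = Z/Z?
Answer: 344619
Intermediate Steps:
G(Z) = -6 (G(Z) = -7 + Z/Z = -7 + 1 = -6)
(-171 + G(53))*(-3976 + 2029) = (-171 - 6)*(-3976 + 2029) = -177*(-1947) = 344619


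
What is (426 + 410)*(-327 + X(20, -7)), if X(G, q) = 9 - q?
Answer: -259996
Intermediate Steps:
(426 + 410)*(-327 + X(20, -7)) = (426 + 410)*(-327 + (9 - 1*(-7))) = 836*(-327 + (9 + 7)) = 836*(-327 + 16) = 836*(-311) = -259996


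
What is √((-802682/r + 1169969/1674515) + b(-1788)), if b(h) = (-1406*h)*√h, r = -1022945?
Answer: √(174097203155384765054645 + 590099809478552190898715619600*I*√447)/342587349335 ≈ 7290.4 + 7290.4*I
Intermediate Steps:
b(h) = -1406*h^(3/2)
√((-802682/r + 1169969/1674515) + b(-1788)) = √((-802682/(-1022945) + 1169969/1674515) - (-5027856)*I*√447) = √((-802682*(-1/1022945) + 1169969*(1/1674515)) - (-5027856)*I*√447) = √((802682/1022945 + 1169969/1674515) + 5027856*I*√447) = √(508183397587/342587349335 + 5027856*I*√447)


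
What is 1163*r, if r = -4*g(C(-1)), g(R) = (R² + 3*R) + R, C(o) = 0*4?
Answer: 0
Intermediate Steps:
C(o) = 0
g(R) = R² + 4*R
r = 0 (r = -0*(4 + 0) = -0*4 = -4*0 = 0)
1163*r = 1163*0 = 0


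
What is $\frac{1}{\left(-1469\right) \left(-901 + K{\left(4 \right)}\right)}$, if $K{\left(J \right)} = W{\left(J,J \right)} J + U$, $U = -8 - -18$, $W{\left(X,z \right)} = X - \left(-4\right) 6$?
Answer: $\frac{1}{1144351} \approx 8.7386 \cdot 10^{-7}$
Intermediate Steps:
$W{\left(X,z \right)} = 24 + X$ ($W{\left(X,z \right)} = X - -24 = X + 24 = 24 + X$)
$U = 10$ ($U = -8 + 18 = 10$)
$K{\left(J \right)} = 10 + J \left(24 + J\right)$ ($K{\left(J \right)} = \left(24 + J\right) J + 10 = J \left(24 + J\right) + 10 = 10 + J \left(24 + J\right)$)
$\frac{1}{\left(-1469\right) \left(-901 + K{\left(4 \right)}\right)} = \frac{1}{\left(-1469\right) \left(-901 + \left(10 + 4 \left(24 + 4\right)\right)\right)} = \frac{1}{\left(-1469\right) \left(-901 + \left(10 + 4 \cdot 28\right)\right)} = \frac{1}{\left(-1469\right) \left(-901 + \left(10 + 112\right)\right)} = \frac{1}{\left(-1469\right) \left(-901 + 122\right)} = \frac{1}{\left(-1469\right) \left(-779\right)} = \frac{1}{1144351}$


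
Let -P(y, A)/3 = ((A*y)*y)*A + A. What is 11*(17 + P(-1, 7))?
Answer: -1661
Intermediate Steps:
P(y, A) = -3*A - 3*A²*y² (P(y, A) = -3*(((A*y)*y)*A + A) = -3*((A*y²)*A + A) = -3*(A²*y² + A) = -3*(A + A²*y²) = -3*A - 3*A²*y²)
11*(17 + P(-1, 7)) = 11*(17 - 3*7*(1 + 7*(-1)²)) = 11*(17 - 3*7*(1 + 7*1)) = 11*(17 - 3*7*(1 + 7)) = 11*(17 - 3*7*8) = 11*(17 - 168) = 11*(-151) = -1661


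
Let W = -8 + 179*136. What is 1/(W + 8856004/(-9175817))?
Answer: 9175817/223293826508 ≈ 4.1093e-5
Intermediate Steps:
W = 24336 (W = -8 + 24344 = 24336)
1/(W + 8856004/(-9175817)) = 1/(24336 + 8856004/(-9175817)) = 1/(24336 + 8856004*(-1/9175817)) = 1/(24336 - 8856004/9175817) = 1/(223293826508/9175817) = 9175817/223293826508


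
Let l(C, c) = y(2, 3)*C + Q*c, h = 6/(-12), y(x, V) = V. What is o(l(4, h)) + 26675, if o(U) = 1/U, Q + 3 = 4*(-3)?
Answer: 1040327/39 ≈ 26675.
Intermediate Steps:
Q = -15 (Q = -3 + 4*(-3) = -3 - 12 = -15)
h = -½ (h = 6*(-1/12) = -½ ≈ -0.50000)
l(C, c) = -15*c + 3*C (l(C, c) = 3*C - 15*c = -15*c + 3*C)
o(l(4, h)) + 26675 = 1/(-15*(-½) + 3*4) + 26675 = 1/(15/2 + 12) + 26675 = 1/(39/2) + 26675 = 2/39 + 26675 = 1040327/39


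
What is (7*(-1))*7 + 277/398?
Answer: -19225/398 ≈ -48.304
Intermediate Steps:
(7*(-1))*7 + 277/398 = -7*7 + 277*(1/398) = -49 + 277/398 = -19225/398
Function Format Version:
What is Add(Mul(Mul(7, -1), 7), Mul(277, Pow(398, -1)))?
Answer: Rational(-19225, 398) ≈ -48.304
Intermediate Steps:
Add(Mul(Mul(7, -1), 7), Mul(277, Pow(398, -1))) = Add(Mul(-7, 7), Mul(277, Rational(1, 398))) = Add(-49, Rational(277, 398)) = Rational(-19225, 398)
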